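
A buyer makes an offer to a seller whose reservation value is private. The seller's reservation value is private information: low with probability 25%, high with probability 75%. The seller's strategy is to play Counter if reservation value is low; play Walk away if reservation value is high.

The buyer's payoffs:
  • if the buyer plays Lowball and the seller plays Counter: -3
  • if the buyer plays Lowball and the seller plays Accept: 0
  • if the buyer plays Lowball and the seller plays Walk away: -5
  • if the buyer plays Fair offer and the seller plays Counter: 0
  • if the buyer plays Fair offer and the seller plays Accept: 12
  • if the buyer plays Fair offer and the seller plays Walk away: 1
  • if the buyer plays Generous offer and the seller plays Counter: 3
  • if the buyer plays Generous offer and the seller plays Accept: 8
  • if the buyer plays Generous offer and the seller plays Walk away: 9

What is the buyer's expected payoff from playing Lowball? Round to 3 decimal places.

Take the expectation over the seller's reservation value, weighting each type's action by its prior probability.
E[Lowball] = 0.25·(-3) + 0.75·(-5) = (-0.75) + (-3.75) = -4.5

-4.500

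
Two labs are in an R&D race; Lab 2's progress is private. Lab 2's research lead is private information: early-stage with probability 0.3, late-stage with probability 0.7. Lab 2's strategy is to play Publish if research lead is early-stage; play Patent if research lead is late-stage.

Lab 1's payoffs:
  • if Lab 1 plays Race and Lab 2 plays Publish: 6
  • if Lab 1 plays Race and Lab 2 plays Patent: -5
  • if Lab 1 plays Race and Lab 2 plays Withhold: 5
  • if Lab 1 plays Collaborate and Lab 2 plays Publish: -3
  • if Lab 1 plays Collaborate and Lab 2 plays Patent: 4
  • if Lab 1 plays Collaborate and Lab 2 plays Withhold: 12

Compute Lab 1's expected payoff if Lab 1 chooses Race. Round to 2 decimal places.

-1.70

E[Race] = 0.3·6 + 0.7·(-5) = 1.8 + (-3.5) = -1.7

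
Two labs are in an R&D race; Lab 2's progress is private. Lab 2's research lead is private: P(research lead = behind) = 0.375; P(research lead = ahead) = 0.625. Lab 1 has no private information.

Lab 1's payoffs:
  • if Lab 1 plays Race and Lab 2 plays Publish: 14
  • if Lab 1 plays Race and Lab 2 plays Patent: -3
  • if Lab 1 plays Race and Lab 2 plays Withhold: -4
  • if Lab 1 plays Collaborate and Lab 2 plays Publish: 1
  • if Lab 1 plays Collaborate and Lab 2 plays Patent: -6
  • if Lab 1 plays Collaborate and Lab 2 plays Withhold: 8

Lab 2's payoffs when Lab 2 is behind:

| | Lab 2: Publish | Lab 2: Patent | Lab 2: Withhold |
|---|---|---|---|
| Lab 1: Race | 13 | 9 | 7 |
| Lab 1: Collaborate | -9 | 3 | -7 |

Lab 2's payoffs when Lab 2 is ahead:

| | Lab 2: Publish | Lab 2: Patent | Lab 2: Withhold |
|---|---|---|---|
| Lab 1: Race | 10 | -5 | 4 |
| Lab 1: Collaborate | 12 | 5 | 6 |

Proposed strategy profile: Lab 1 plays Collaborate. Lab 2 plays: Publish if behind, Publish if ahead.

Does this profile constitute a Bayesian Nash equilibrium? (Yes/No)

No

Lab 1 plays Collaborate: E[Collaborate] = 0.375·(1) + 0.625·(1) = 1; E[Race] = 14. Not best-responding. ✗
Lab 2 (research lead behind), facing Collaborate: Publish gives -9, Patent gives 3, Withhold gives -7. Proposed Publish is not best — profitable deviation exists. ✗
Lab 2 (research lead ahead), facing Collaborate: Publish gives 12, Patent gives 5, Withhold gives 6. Proposed Publish is best. ✓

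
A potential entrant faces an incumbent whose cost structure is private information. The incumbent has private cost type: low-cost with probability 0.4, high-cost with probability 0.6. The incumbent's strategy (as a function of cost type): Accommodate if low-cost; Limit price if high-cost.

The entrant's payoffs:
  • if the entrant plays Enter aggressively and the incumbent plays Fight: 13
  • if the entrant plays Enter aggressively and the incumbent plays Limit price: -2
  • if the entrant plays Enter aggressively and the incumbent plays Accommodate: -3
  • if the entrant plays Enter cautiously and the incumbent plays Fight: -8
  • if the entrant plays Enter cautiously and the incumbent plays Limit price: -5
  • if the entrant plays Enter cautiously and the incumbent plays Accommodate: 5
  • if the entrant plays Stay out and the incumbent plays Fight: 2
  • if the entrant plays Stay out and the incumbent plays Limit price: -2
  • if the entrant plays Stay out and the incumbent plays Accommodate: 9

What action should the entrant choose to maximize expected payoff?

Stay out

Compute the entrant's expected payoff for each action, taking the expectation over the incumbent's type.
E[Enter aggressively] = 0.4·(-3) + 0.6·(-2) = -2.4
E[Enter cautiously] = 0.4·(5) + 0.6·(-5) = -1
E[Stay out] = 0.4·(9) + 0.6·(-2) = 2.4
Best response: Stay out (2.4 is the largest).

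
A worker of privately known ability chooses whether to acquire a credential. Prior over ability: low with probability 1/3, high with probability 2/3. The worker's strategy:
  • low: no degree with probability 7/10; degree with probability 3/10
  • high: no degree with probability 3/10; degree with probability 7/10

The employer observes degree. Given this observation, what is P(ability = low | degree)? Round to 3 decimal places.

0.176

Apply Bayes' rule using the sender's strategy as the likelihood.
P(degree) = (1/3)·(3/10) + (2/3)·(7/10) = 17/30
P(low | degree) = ((1/3)·(3/10)) / (17/30) = (1/10) / (17/30) = 3/17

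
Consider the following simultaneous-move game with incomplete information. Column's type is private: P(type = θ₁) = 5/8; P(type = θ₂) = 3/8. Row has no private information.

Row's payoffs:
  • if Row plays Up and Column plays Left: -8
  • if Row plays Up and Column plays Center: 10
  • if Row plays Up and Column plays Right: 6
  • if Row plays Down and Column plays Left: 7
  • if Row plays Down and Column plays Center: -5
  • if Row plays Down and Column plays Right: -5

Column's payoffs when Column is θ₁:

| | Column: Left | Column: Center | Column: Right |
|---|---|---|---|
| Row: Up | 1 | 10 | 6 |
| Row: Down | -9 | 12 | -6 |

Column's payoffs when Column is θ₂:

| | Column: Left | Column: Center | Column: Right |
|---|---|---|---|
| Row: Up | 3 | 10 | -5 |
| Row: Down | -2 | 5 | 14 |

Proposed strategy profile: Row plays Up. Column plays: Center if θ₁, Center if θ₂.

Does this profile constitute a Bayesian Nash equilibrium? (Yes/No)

Yes

Row plays Up: E[Up] = 5/8·(10) + 3/8·(10) = 10; E[Down] = -5. Best-responding. ✓
Column (type θ₁), facing Up: Left gives 1, Center gives 10, Right gives 6. Proposed Center is best. ✓
Column (type θ₂), facing Up: Left gives 3, Center gives 10, Right gives -5. Proposed Center is best. ✓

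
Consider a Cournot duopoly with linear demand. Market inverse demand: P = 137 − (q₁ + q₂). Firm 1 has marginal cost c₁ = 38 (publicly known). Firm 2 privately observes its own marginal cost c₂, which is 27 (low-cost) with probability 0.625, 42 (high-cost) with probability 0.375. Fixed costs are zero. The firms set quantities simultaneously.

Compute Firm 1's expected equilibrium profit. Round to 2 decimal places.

973.96

Firm 2 with cost c maximizes (137 − (q₁+q₂) − c)·q₂, giving q₂(c) = (137 − c − q₁)/2.
E[c₂] = 0.625·27 + 0.375·42 = 32.625
Firm 1's FOC against E[q₂] yields q₁ = (137 − 2·38 + E[c₂])/3 = (137 − 76 + 32.625)/3 = 31.2083.
E[P] = 137 − (q₁ + E[q₂]) = 69.2083; Firm 1's expected profit = (E[P] − 38)·q₁ = (69.2083 − 38)·31.2083 = 973.96.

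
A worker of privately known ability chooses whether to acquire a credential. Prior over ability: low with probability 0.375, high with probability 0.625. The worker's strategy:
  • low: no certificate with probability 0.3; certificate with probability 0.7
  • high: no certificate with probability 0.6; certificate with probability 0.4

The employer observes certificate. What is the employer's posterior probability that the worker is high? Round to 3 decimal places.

Apply Bayes' rule using the sender's strategy as the likelihood.
P(certificate) = 0.375·0.7 + 0.625·0.4 = 0.5125
P(high | certificate) = (0.625·0.4) / 0.5125 = 0.25 / 0.5125 = 0.487805

0.488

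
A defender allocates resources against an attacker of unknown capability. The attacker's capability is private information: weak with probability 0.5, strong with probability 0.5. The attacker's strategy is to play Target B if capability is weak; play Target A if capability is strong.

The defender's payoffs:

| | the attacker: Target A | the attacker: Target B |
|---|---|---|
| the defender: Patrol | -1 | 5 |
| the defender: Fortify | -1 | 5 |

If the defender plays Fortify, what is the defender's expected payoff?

E[Fortify] = 0.5·5 + 0.5·(-1) = 2.5 + (-0.5) = 2

2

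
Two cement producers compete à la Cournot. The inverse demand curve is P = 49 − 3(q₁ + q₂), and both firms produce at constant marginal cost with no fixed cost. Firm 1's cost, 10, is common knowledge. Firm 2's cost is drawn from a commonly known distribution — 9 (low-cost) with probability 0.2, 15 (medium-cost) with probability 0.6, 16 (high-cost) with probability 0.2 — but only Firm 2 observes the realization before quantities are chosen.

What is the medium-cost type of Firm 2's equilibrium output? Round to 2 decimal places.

3.28

Firm 2 with cost c maximizes (49 − 3(q₁+q₂) − c)·q₂, giving q₂(c) = (49 − c − 3q₁)/6.
E[c₂] = 0.2·9 + 0.6·15 + 0.2·16 = 14
Firm 1's FOC against E[q₂] yields q₁ = (49 − 2·10 + E[c₂])/9 = (49 − 20 + 14)/9 = 4.77778.
q₂(medium-cost) = (49 − 15 − 3·4.77778)/6 = 3.27778.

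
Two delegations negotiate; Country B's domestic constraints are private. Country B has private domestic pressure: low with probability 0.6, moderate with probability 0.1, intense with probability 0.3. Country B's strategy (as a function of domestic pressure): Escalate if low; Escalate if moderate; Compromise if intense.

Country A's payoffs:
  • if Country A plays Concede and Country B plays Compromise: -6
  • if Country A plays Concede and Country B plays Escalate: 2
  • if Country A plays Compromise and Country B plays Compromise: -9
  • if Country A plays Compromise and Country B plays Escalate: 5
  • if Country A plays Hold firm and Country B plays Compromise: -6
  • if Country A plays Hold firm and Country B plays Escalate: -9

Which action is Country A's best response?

Compromise

E[Concede] = 0.6·(2) + 0.1·(2) + 0.3·(-6) = -0.4
E[Compromise] = 0.6·(5) + 0.1·(5) + 0.3·(-9) = 0.8
E[Hold firm] = 0.6·(-9) + 0.1·(-9) + 0.3·(-6) = -8.1
Best response: Compromise (0.8 is the largest).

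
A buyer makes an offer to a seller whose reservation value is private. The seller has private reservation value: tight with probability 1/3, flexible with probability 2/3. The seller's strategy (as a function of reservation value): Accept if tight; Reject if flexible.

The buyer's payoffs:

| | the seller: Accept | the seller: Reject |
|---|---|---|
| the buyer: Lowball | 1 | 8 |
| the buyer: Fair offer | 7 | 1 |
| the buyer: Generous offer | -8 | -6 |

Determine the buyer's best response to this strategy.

Lowball

E[Lowball] = 1/3·(1) + 2/3·(8) = 17/3
E[Fair offer] = 1/3·(7) + 2/3·(1) = 3
E[Generous offer] = 1/3·(-8) + 2/3·(-6) = -20/3
Best response: Lowball (17/3 is the largest).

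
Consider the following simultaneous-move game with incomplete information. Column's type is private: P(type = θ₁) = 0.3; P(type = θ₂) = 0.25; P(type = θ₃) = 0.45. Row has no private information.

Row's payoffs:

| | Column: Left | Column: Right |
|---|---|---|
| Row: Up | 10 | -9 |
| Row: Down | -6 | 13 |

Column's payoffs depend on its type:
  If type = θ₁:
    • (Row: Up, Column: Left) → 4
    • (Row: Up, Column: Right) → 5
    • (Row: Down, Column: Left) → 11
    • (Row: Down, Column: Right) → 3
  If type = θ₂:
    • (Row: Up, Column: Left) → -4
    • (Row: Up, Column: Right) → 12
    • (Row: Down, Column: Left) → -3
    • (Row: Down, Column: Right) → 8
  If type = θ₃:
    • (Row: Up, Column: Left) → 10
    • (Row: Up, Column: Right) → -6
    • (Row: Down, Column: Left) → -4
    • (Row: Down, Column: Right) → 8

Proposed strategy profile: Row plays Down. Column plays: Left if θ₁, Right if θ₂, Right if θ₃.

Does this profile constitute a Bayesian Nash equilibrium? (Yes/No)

Yes

Row plays Down: E[Down] = 0.3·(-6) + 0.25·(13) + 0.45·(13) = 7.3; E[Up] = -3.3. Best-responding. ✓
Column (type θ₁), facing Down: Left gives 11, Right gives 3. Proposed Left is best. ✓
Column (type θ₂), facing Down: Left gives -3, Right gives 8. Proposed Right is best. ✓
Column (type θ₃), facing Down: Left gives -4, Right gives 8. Proposed Right is best. ✓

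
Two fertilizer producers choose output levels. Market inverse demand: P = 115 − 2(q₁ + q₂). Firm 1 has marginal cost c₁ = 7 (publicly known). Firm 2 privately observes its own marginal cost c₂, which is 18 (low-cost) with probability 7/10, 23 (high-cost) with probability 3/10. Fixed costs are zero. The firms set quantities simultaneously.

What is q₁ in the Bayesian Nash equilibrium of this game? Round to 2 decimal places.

Each type of Firm 2 best-responds to q₁; Firm 1 best-responds to the expected q₂ over Firm 2's types.
Firm 2 with cost c maximizes (115 − 2(q₁+q₂) − c)·q₂, giving q₂(c) = (115 − c − 2q₁)/4.
E[c₂] = 7/10·18 + 3/10·23 = 19.5
Firm 1's FOC against E[q₂] yields q₁ = (115 − 2·7 + E[c₂])/6 = (115 − 14 + 19.5)/6 = 20.0833.

20.08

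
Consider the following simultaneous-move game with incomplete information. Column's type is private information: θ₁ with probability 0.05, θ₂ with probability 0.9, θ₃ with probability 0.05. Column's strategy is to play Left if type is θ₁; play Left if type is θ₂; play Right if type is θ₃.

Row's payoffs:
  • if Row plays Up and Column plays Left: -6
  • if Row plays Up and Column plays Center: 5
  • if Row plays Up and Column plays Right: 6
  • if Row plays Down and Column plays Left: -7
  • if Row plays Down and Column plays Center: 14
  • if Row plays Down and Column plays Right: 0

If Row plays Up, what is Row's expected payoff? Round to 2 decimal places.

E[Up] = 0.05·(-6) + 0.9·(-6) + 0.05·6 = (-0.3) + (-5.4) + 0.3 = -5.4

-5.40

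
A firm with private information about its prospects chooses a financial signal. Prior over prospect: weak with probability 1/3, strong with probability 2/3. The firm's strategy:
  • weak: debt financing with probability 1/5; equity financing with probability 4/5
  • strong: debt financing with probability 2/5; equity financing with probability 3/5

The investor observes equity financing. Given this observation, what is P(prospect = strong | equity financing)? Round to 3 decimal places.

0.600

P(equity financing) = (1/3)·(4/5) + (2/3)·(3/5) = 2/3
P(strong | equity financing) = ((2/3)·(3/5)) / (2/3) = (2/5) / (2/3) = 3/5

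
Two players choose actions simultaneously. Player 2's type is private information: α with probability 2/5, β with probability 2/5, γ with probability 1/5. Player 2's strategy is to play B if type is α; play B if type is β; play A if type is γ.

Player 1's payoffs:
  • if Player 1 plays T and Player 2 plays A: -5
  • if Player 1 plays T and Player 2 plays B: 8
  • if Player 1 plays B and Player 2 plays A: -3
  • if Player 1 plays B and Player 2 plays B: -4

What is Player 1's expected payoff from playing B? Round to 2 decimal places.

-3.80

E[B] = 2/5·(-4) + 2/5·(-4) + 1/5·(-3) = (-8/5) + (-8/5) + (-3/5) = -19/5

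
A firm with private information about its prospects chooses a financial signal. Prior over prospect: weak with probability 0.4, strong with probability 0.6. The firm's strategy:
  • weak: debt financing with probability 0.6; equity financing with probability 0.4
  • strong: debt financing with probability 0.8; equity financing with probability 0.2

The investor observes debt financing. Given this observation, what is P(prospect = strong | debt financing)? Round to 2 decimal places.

Apply Bayes' rule using the sender's strategy as the likelihood.
P(debt financing) = 0.4·0.6 + 0.6·0.8 = 0.72
P(strong | debt financing) = (0.6·0.8) / 0.72 = 0.48 / 0.72 = 0.666667

0.67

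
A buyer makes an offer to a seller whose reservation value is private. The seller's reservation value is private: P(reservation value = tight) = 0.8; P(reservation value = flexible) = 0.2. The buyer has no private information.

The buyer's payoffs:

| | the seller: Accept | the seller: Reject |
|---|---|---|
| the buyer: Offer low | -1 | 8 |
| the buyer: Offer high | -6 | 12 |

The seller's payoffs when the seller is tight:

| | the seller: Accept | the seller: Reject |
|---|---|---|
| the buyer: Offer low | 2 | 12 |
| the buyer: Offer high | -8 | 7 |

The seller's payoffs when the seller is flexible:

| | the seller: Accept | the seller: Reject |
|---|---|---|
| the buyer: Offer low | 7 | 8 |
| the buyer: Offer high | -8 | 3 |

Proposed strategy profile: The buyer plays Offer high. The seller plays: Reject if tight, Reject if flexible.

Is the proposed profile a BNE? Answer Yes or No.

The buyer plays Offer high: E[Offer high] = 0.8·(12) + 0.2·(12) = 12; E[Offer low] = 8. Best-responding. ✓
The seller (reservation value tight), facing Offer high: Accept gives -8, Reject gives 7. Proposed Reject is best. ✓
The seller (reservation value flexible), facing Offer high: Accept gives -8, Reject gives 3. Proposed Reject is best. ✓

Yes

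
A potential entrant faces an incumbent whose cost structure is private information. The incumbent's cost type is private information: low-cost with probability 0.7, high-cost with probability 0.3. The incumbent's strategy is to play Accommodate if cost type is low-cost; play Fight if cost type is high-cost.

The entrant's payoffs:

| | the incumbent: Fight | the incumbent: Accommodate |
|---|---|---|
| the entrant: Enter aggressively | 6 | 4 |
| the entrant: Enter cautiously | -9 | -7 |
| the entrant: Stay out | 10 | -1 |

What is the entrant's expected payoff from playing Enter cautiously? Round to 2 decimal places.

-7.60

Take the expectation over the incumbent's cost type, weighting each type's action by its prior probability.
E[Enter cautiously] = 0.7·(-7) + 0.3·(-9) = (-4.9) + (-2.7) = -7.6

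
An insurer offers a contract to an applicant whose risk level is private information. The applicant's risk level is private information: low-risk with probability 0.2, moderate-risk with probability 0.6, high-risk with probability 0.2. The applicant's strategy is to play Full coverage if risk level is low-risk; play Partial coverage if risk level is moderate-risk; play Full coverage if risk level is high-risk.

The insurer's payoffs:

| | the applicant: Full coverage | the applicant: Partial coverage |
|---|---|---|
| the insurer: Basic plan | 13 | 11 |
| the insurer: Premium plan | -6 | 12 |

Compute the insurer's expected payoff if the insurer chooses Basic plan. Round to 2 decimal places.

Take the expectation over the applicant's risk level, weighting each type's action by its prior probability.
E[Basic plan] = 0.2·13 + 0.6·11 + 0.2·13 = 2.6 + 6.6 + 2.6 = 11.8

11.80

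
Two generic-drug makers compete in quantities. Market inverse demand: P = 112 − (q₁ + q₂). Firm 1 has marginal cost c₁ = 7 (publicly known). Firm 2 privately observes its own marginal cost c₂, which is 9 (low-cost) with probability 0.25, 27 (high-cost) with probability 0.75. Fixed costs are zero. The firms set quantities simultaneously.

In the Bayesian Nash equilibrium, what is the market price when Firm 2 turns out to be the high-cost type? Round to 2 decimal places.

49.42

Type-c best response for Firm 2: q₂(c) = (112 − c)/2 − q₁/2.
Firm 1 maximizes expected profit; its first-order condition is 112 − 2q₁ − E[q₂] − 7 = 0.
Substituting E[q₂] and solving: E[c₂] = 22.5, so q₁ = (112 − 2·7 + 22.5)/3 = 40.1667.
q₂(high-cost) = 22.4167, so P = 112 − (40.1667 + 22.4167) = 49.4167.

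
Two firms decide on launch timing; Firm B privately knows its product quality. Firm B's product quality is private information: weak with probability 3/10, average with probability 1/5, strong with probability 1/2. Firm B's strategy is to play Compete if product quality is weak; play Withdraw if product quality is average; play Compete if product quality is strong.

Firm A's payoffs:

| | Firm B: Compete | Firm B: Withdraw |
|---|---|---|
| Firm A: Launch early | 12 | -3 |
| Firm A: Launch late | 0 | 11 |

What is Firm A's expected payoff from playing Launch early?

9

E[Launch early] = 3/10·12 + 1/5·(-3) + 1/2·12 = 18/5 + (-3/5) + 6 = 9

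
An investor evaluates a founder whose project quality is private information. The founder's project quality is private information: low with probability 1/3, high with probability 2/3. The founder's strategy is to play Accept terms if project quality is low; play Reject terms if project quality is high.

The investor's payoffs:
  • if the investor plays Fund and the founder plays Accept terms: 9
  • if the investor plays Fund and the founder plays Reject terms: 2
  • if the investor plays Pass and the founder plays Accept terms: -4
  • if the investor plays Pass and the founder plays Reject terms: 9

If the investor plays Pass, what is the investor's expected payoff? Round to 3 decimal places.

4.667

E[Pass] = 1/3·(-4) + 2/3·9 = (-4/3) + 6 = 14/3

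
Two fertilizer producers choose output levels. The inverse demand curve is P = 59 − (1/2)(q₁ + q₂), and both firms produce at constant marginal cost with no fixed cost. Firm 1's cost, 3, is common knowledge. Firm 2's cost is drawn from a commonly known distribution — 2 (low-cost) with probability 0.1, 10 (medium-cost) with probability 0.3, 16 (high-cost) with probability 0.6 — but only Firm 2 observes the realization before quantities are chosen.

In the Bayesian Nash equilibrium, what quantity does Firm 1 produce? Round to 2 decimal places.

Each type of Firm 2 best-responds to q₁; Firm 1 best-responds to the expected q₂ over Firm 2's types.
Firm 2 with cost c maximizes (59 − (1/2)(q₁+q₂) − c)·q₂, giving q₂(c) = (59 − c − (1/2)q₁).
E[c₂] = 0.1·2 + 0.3·10 + 0.6·16 = 12.8
Firm 1's FOC against E[q₂] yields q₁ = (59 − 2·3 + E[c₂])/(3/2) = (59 − 6 + 12.8)/(3/2) = 43.8667.

43.87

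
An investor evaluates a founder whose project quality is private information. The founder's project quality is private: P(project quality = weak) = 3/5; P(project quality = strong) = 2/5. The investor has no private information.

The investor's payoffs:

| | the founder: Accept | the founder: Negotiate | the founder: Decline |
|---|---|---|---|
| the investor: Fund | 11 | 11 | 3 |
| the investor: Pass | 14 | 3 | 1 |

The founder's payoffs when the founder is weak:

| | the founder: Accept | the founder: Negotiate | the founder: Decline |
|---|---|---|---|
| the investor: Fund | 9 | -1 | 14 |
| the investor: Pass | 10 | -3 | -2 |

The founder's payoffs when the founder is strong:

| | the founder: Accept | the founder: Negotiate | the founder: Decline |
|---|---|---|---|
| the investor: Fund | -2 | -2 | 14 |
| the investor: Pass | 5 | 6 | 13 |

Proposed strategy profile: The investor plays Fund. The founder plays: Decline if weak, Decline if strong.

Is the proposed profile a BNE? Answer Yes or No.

A profile is a BNE iff every type of every player is best-responding given beliefs about the other side.
The investor plays Fund: E[Fund] = 3/5·(3) + 2/5·(3) = 3; E[Pass] = 1. Best-responding. ✓
The founder (project quality weak), facing Fund: Accept gives 9, Negotiate gives -1, Decline gives 14. Proposed Decline is best. ✓
The founder (project quality strong), facing Fund: Accept gives -2, Negotiate gives -2, Decline gives 14. Proposed Decline is best. ✓

Yes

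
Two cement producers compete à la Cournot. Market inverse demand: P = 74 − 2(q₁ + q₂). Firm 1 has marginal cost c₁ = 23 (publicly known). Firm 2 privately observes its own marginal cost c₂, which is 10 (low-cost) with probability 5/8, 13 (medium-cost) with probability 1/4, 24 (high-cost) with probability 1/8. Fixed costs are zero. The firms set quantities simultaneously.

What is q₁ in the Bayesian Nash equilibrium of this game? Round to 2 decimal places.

Type-c best response for Firm 2: q₂(c) = (74 − c)/4 − q₁/2.
Firm 1 maximizes expected profit; its first-order condition is 74 − 4q₁ − 2E[q₂] − 23 = 0.
Substituting E[q₂] and solving: E[c₂] = 12.5, so q₁ = (74 − 2·23 + 12.5)/6 = 6.75.

6.75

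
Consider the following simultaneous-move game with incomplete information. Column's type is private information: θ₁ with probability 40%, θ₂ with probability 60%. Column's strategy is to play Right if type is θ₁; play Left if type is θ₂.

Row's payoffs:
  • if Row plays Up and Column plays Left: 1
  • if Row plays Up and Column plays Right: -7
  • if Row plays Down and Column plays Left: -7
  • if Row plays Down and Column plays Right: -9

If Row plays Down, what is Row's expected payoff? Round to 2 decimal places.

-7.80

Take the expectation over Column's type, weighting each type's action by its prior probability.
E[Down] = 0.4·(-9) + 0.6·(-7) = (-3.6) + (-4.2) = -7.8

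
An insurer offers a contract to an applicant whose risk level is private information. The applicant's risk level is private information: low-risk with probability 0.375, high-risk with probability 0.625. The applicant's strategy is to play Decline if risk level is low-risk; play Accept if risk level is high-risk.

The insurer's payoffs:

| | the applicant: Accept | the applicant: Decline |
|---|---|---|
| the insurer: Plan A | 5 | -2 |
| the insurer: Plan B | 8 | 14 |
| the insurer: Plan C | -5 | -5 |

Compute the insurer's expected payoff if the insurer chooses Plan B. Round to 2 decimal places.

10.25

E[Plan B] = 0.375·14 + 0.625·8 = 5.25 + 5 = 10.25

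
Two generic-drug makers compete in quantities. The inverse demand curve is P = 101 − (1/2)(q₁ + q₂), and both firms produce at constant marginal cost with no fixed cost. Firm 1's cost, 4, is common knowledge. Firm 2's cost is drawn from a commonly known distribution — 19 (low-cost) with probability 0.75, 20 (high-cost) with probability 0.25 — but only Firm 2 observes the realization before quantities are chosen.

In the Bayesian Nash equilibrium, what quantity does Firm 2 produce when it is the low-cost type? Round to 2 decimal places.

44.58

Type-c best response for Firm 2: q₂(c) = (101 − c) − q₁/2.
Firm 1 maximizes expected profit; its first-order condition is 101 − q₁ − (1/2)E[q₂] − 4 = 0.
Substituting E[q₂] and solving: E[c₂] = 19.25, so q₁ = (101 − 2·4 + 19.25)/(3/2) = 74.8333.
q₂(low-cost) = (101 − 19 − (1/2)·74.8333) = 44.5833.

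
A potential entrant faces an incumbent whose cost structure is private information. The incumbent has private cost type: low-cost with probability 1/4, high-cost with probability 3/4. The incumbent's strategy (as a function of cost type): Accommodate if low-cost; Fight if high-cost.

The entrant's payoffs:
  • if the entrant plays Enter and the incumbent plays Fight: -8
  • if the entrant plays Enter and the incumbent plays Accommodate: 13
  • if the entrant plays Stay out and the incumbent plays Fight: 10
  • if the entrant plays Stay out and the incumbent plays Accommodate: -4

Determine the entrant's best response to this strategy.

E[Enter] = 1/4·(13) + 3/4·(-8) = -11/4
E[Stay out] = 1/4·(-4) + 3/4·(10) = 13/2
Best response: Stay out (13/2 is the largest).

Stay out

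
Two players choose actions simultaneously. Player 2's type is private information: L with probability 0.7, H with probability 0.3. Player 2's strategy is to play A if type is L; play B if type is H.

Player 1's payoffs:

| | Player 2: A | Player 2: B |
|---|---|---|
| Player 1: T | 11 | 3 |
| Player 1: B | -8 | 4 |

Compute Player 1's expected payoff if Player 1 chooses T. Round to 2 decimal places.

E[T] = 0.7·11 + 0.3·3 = 7.7 + 0.9 = 8.6

8.60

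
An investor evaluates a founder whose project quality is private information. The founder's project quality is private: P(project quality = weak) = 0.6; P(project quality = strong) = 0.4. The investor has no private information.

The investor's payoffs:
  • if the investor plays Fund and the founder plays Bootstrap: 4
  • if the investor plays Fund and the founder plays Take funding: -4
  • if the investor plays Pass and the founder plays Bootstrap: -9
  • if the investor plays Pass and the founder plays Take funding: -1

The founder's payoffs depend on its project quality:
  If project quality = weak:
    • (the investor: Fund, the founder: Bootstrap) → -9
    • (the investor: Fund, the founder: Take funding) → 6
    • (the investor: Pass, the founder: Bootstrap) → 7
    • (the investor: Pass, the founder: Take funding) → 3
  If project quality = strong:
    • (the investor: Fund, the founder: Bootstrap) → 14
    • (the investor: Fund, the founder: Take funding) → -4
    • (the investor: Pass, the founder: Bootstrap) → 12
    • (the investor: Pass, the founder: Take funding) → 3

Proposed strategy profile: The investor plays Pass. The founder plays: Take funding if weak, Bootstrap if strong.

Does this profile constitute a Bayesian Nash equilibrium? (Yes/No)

No

A profile is a BNE iff every type of every player is best-responding given beliefs about the other side.
The investor plays Pass: E[Pass] = 0.6·(-1) + 0.4·(-9) = -4.2; E[Fund] = -0.8. Not best-responding. ✗
The founder (project quality weak), facing Pass: Bootstrap gives 7, Take funding gives 3. Proposed Take funding is not best — profitable deviation exists. ✗
The founder (project quality strong), facing Pass: Bootstrap gives 12, Take funding gives 3. Proposed Bootstrap is best. ✓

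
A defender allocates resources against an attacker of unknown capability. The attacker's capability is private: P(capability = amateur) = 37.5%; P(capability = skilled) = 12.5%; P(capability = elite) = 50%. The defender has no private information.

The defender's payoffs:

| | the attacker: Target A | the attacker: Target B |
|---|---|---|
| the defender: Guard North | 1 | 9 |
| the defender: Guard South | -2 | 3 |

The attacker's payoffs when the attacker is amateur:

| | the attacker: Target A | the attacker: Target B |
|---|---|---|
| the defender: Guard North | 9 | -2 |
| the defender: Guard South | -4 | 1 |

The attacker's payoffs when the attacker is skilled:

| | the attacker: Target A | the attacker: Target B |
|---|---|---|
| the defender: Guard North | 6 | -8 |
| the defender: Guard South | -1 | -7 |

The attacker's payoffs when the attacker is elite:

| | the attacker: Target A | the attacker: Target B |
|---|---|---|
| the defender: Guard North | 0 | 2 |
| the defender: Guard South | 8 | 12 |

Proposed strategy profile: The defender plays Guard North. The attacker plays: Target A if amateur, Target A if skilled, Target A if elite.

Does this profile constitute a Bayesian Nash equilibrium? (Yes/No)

The defender plays Guard North: E[Guard North] = 0.375·(1) + 0.125·(1) + 0.5·(1) = 1; E[Guard South] = -2. Best-responding. ✓
The attacker (capability amateur), facing Guard North: Target A gives 9, Target B gives -2. Proposed Target A is best. ✓
The attacker (capability skilled), facing Guard North: Target A gives 6, Target B gives -8. Proposed Target A is best. ✓
The attacker (capability elite), facing Guard North: Target A gives 0, Target B gives 2. Proposed Target A is not best — profitable deviation exists. ✗

No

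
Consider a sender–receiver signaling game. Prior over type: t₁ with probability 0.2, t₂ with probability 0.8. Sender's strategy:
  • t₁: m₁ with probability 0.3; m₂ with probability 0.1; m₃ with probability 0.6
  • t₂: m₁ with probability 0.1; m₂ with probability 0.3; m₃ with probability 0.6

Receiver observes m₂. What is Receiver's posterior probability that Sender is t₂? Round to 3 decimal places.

Apply Bayes' rule using the sender's strategy as the likelihood.
P(m₂) = 0.2·0.1 + 0.8·0.3 = 0.26
P(t₂ | m₂) = (0.8·0.3) / 0.26 = 0.24 / 0.26 = 0.923077

0.923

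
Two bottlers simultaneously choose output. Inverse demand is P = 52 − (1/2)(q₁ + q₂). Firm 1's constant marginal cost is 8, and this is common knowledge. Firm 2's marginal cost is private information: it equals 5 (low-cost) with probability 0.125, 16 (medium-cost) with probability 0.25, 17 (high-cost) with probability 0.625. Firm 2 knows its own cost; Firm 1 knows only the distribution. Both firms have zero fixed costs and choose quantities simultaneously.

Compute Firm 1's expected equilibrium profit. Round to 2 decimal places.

Type-c best response for Firm 2: q₂(c) = (52 − c) − q₁/2.
Firm 1 maximizes expected profit; its first-order condition is 52 − q₁ − (1/2)E[q₂] − 8 = 0.
Substituting E[q₂] and solving: E[c₂] = 15.25, so q₁ = (52 − 2·8 + 15.25)/(3/2) = 34.1667.
E[P] = 52 − (1/2)·(q₁ + E[q₂]) = 25.0833; Firm 1's expected profit = (E[P] − 8)·q₁ = (25.0833 − 8)·34.1667 = 583.681.

583.68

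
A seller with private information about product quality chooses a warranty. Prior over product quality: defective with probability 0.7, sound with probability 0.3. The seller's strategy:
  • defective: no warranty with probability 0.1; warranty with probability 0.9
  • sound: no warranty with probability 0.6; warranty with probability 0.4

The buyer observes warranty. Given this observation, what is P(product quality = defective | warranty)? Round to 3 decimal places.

P(warranty) = 0.7·0.9 + 0.3·0.4 = 0.75
P(defective | warranty) = (0.7·0.9) / 0.75 = 0.63 / 0.75 = 0.84

0.840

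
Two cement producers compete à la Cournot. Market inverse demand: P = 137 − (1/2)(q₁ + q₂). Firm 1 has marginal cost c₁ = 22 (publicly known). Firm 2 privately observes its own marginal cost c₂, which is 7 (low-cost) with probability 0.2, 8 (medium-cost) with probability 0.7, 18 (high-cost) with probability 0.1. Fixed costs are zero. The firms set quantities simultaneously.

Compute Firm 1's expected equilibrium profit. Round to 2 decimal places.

2302.94

Firm 2 with cost c maximizes (137 − (1/2)(q₁+q₂) − c)·q₂, giving q₂(c) = (137 − c − (1/2)q₁).
E[c₂] = 0.2·7 + 0.7·8 + 0.1·18 = 8.8
Firm 1's FOC against E[q₂] yields q₁ = (137 − 2·22 + E[c₂])/(3/2) = (137 − 44 + 8.8)/(3/2) = 67.8667.
E[P] = 137 − (1/2)·(q₁ + E[q₂]) = 55.9333; Firm 1's expected profit = (E[P] − 22)·q₁ = (55.9333 − 22)·67.8667 = 2302.94.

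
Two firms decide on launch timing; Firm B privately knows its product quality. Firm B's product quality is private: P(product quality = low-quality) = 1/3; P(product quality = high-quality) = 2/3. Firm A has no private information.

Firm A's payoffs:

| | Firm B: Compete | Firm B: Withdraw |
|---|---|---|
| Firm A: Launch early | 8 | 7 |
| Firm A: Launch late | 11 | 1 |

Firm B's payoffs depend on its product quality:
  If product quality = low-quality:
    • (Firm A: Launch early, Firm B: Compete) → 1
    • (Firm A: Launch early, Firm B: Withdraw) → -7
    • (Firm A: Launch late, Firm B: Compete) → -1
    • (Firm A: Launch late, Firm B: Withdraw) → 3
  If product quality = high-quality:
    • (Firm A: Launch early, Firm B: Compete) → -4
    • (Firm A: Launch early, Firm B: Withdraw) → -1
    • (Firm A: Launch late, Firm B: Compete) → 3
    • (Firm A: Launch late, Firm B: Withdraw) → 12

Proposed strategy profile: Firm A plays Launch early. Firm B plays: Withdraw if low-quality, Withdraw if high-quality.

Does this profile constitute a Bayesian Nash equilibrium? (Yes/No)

Firm A plays Launch early: E[Launch early] = 1/3·(7) + 2/3·(7) = 7; E[Launch late] = 1. Best-responding. ✓
Firm B (product quality low-quality), facing Launch early: Compete gives 1, Withdraw gives -7. Proposed Withdraw is not best — profitable deviation exists. ✗
Firm B (product quality high-quality), facing Launch early: Compete gives -4, Withdraw gives -1. Proposed Withdraw is best. ✓

No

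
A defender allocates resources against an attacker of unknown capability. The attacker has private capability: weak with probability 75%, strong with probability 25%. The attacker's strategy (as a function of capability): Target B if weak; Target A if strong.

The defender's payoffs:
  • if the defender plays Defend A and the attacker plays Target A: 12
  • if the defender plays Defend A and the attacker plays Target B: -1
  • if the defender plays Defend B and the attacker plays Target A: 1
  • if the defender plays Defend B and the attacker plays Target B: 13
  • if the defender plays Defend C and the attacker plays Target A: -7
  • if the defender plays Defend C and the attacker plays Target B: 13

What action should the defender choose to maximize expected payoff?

Compute the defender's expected payoff for each action, taking the expectation over the attacker's type.
E[Defend A] = 0.75·(-1) + 0.25·(12) = 2.25
E[Defend B] = 0.75·(13) + 0.25·(1) = 10
E[Defend C] = 0.75·(13) + 0.25·(-7) = 8
Best response: Defend B (10 is the largest).

Defend B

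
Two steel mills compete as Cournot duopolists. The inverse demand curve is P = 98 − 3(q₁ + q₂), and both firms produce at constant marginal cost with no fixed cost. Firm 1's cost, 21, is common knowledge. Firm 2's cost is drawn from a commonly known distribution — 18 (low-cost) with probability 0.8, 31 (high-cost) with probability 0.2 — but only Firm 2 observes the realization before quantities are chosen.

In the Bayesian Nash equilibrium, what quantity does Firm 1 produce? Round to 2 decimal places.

8.51

Type-c best response for Firm 2: q₂(c) = (98 − c)/6 − q₁/2.
Firm 1 maximizes expected profit; its first-order condition is 98 − 6q₁ − 3E[q₂] − 21 = 0.
Substituting E[q₂] and solving: E[c₂] = 20.6, so q₁ = (98 − 2·21 + 20.6)/9 = 8.51111.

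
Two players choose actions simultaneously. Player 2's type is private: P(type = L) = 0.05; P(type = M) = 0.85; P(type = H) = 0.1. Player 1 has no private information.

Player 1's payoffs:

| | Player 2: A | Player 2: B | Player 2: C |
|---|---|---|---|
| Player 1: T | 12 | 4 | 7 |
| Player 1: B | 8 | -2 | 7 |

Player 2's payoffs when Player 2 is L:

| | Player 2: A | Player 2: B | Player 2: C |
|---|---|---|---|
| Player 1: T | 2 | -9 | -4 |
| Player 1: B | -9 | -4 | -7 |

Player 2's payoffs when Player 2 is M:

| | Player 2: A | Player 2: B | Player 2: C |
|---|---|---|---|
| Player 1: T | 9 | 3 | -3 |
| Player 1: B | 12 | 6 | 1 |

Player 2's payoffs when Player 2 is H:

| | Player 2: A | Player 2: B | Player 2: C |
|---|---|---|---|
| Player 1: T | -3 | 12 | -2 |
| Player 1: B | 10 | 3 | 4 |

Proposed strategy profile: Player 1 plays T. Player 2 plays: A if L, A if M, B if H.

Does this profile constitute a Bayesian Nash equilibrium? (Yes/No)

Player 1 plays T: E[T] = 0.05·(12) + 0.85·(12) + 0.1·(4) = 11.2; E[B] = 7. Best-responding. ✓
Player 2 (type L), facing T: A gives 2, B gives -9, C gives -4. Proposed A is best. ✓
Player 2 (type M), facing T: A gives 9, B gives 3, C gives -3. Proposed A is best. ✓
Player 2 (type H), facing T: A gives -3, B gives 12, C gives -2. Proposed B is best. ✓

Yes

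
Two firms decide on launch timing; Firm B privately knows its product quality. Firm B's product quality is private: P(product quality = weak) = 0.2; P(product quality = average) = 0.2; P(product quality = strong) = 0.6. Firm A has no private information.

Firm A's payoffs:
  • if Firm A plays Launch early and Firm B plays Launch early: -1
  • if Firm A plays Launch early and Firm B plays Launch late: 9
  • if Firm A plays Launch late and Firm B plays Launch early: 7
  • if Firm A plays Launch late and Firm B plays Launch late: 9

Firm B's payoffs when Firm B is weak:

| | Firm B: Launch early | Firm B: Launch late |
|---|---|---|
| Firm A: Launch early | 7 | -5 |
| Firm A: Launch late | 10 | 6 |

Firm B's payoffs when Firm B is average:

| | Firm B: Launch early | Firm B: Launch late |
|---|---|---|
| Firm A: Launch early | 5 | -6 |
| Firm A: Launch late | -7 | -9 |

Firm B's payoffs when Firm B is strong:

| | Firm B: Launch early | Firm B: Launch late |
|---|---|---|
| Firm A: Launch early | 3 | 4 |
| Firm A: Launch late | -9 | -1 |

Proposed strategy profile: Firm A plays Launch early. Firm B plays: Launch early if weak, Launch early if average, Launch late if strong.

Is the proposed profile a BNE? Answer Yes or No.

Firm A plays Launch early: E[Launch early] = 0.2·(-1) + 0.2·(-1) + 0.6·(9) = 5; E[Launch late] = 8.2. Not best-responding. ✗
Firm B (product quality weak), facing Launch early: Launch early gives 7, Launch late gives -5. Proposed Launch early is best. ✓
Firm B (product quality average), facing Launch early: Launch early gives 5, Launch late gives -6. Proposed Launch early is best. ✓
Firm B (product quality strong), facing Launch early: Launch early gives 3, Launch late gives 4. Proposed Launch late is best. ✓

No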